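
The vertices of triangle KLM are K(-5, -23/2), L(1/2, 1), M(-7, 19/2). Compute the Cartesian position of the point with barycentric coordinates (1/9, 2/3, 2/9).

(-16/9, 3/2)

N = (1/9)·K + (2/3)·L + (2/9)·M.
x-coordinate: (1/9)·(-5) + (2/3)·(1/2) + (2/9)·(-7) = -16/9.
y-coordinate: (1/9)·(-23/2) + (2/3)·1 + (2/9)·(19/2) = 3/2.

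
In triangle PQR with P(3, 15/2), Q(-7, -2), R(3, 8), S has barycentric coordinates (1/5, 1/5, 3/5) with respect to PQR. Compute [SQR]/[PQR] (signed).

1/5

The signed ratio [SQR]/[PQR] equals the barycentric coordinate of S at vertex P, which is 1/5.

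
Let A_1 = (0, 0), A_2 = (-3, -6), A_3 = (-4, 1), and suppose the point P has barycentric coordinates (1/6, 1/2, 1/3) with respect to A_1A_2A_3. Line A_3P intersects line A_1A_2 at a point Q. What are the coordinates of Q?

Line A_3P meets A_1A_2 where the A_3-coordinate vanishes; zeroing P's A_3-weight and renormalizing leaves A_1, A_2-weights 1/6 : 1/2 → (1/4, 3/4).
So Q = (1/4)·A_1 + (3/4)·A_2 = (-9/4, -9/2).

(-9/4, -9/2)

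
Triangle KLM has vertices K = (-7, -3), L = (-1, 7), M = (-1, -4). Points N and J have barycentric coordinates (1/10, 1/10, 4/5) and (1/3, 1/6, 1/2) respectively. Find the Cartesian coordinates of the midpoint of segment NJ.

Barycentric coordinates of the midpoint are the average: (13/60, 2/15, 13/20).
Converting: (13/60)·K + (2/15)·L + (13/20)·M = (-23/10, -139/60).

(-23/10, -139/60)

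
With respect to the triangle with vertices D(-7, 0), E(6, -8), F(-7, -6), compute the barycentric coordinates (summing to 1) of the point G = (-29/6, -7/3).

(2/3, 1/6, 1/6)

Signed area of the reference triangle: [DEF] = ½·((-7)·(-8−(-6)) + 6·(-6−0) + (-7)·(0−(-8))) = ½·(14 − 36 − 56) = -39.
[GEF] = ½·((-29/6)·(-8−(-6)) + 6·(-6−(-7/3)) + (-7)·(-7/3−(-8))) = ½·(29/3 − 22 − 119/3) = -26, so the D-coordinate is (-26)/(-39) = 2/3.
[DGF] = ½·((-7)·(-7/3−(-6)) + (-29/6)·(-6−0) + (-7)·(0−(-7/3))) = ½·(-77/3 + 29 − 49/3) = -13/2, so the E-coordinate is 1/6.
[DEG] = ½·((-7)·(-8−(-7/3)) + 6·(-7/3−0) + (-29/6)·(0−(-8))) = ½·(119/3 − 14 − 116/3) = -13/2, so the F-coordinate is 1/6.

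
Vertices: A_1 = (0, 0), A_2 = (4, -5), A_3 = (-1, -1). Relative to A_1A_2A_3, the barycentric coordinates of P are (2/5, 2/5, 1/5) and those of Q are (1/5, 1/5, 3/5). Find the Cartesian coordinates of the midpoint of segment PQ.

(4/5, -19/10)

Barycentric coordinates of the midpoint are the average: (3/10, 3/10, 2/5).
Converting: (3/10)·A_1 + (3/10)·A_2 + (2/5)·A_3 = (4/5, -19/10).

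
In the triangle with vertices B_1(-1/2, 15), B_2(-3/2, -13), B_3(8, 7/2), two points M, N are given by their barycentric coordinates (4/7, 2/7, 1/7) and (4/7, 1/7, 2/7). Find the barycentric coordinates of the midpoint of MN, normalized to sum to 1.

Since both coordinate triples sum to 1, the midpoint's barycentrics are the componentwise average.
(4/7+4/7)/2 = 4/7; similarly 3/14 and 3/14.

(4/7, 3/14, 3/14)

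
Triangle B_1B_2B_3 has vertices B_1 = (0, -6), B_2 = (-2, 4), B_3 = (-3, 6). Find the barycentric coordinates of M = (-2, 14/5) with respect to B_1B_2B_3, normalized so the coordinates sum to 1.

(1/5, 2/5, 2/5)

Signed area of the reference triangle: [B_1B_2B_3] = ½·(0·(4−6) + (-2)·(6−(-6)) + (-3)·(-6−4)) = ½·(0 − 24 + 30) = 3.
[MB_2B_3] = ½·((-2)·(4−6) + (-2)·(6−(14/5)) + (-3)·(14/5−4)) = ½·(4 − 32/5 + 18/5) = 3/5, so the B_1-coordinate is (3/5)/3 = 1/5.
[B_1MB_3] = ½·(0·(14/5−6) + (-2)·(6−(-6)) + (-3)·(-6−(14/5))) = ½·(0 − 24 + 132/5) = 6/5, so the B_2-coordinate is 2/5.
[B_1B_2M] = ½·(0·(4−(14/5)) + (-2)·(14/5−(-6)) + (-2)·(-6−4)) = ½·(0 − 88/5 + 20) = 6/5, so the B_3-coordinate is 2/5.
Check: 1/5 + 2/5 + 2/5 = 1.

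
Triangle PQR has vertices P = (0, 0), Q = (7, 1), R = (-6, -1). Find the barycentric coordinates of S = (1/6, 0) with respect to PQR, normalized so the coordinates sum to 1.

(2/3, 1/6, 1/6)

Signed area of the reference triangle: [PQR] = ½·(0·(1−(-1)) + 7·(-1−0) + (-6)·(0−1)) = ½·(0 − 7 + 6) = -1/2.
[SQR] = ½·((1/6)·(1−(-1)) + 7·(-1−0) + (-6)·(0−1)) = ½·(1/3 − 7 + 6) = -1/3, so the P-coordinate is (-1/3)/(-1/2) = 2/3.
[PSR] = ½·(0·(0−(-1)) + (1/6)·(-1−0) + (-6)·(0−0)) = ½·(0 − 1/6 + 0) = -1/12, so the Q-coordinate is 1/6.
[PQS] = ½·(0·(1−0) + 7·(0−0) + (1/6)·(0−1)) = ½·(0 + 0 − 1/6) = -1/12, so the R-coordinate is 1/6.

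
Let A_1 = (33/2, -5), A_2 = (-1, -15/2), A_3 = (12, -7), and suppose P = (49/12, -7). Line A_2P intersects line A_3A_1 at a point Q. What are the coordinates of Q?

Barycentric coordinates of P with respect to A_1A_2A_3: (1/6, 2/3, 1/6).
On side A_3A_1 the A_2-coordinate is zero; dropping P's A_2-weight 2/3 and renormalizing the remaining 1/6 : 1/6 gives weights 1/2, 1/2 on A_3, A_1.
Q = (1/2)·(12, -7) + (1/2)·(33/2, -5) = (57/4, -6).

(57/4, -6)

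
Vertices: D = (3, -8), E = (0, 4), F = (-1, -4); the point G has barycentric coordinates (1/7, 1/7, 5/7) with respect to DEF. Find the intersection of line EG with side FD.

Line EG meets FD where the E-coordinate vanishes; zeroing G's E-weight and renormalizing leaves F, D-weights 5/7 : 1/7 → (5/6, 1/6).
So H = (5/6)·F + (1/6)·D = (-1/3, -14/3).

(-1/3, -14/3)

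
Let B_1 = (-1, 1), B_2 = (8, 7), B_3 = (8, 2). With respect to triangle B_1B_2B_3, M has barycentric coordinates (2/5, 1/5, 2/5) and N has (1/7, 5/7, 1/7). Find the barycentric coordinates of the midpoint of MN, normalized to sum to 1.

(19/70, 16/35, 19/70)

Since both coordinate triples sum to 1, the midpoint's barycentrics are the componentwise average.
(2/5+1/7)/2 = 19/70; similarly 16/35 and 19/70.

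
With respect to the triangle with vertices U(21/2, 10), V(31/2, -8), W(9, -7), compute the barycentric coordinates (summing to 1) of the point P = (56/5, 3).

(3/5, 1/5, 1/5)

Signed area of the reference triangle: [UVW] = ½·((21/2)·(-8−(-7)) + (31/2)·(-7−10) + 9·(10−(-8))) = ½·(-21/2 − 527/2 + 162) = -56.
[PVW] = ½·((56/5)·(-8−(-7)) + (31/2)·(-7−3) + 9·(3−(-8))) = ½·(-56/5 − 155 + 99) = -168/5, so the U-coordinate is (-168/5)/(-56) = 3/5.
[UPW] = ½·((21/2)·(3−(-7)) + (56/5)·(-7−10) + 9·(10−3)) = ½·(105 − 952/5 + 63) = -56/5, so the V-coordinate is 1/5.
[UVP] = ½·((21/2)·(-8−3) + (31/2)·(3−10) + (56/5)·(10−(-8))) = ½·(-231/2 − 217/2 + 1008/5) = -56/5, so the W-coordinate is 1/5.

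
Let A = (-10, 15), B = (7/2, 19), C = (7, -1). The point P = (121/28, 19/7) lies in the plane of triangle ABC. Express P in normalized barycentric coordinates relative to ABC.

Signed area of the reference triangle: [ABC] = ½·((-10)·(19−(-1)) + (7/2)·(-1−15) + 7·(15−19)) = ½·(-200 − 56 − 28) = -142.
[PBC] = ½·((121/28)·(19−(-1)) + (7/2)·(-1−(19/7)) + 7·(19/7−19)) = ½·(605/7 − 13 − 114) = -142/7, so the A-coordinate is (-142/7)/(-142) = 1/7.
[APC] = ½·((-10)·(19/7−(-1)) + (121/28)·(-1−15) + 7·(15−(19/7))) = ½·(-260/7 − 484/7 + 86) = -71/7, so the B-coordinate is 1/14.
[ABP] = ½·((-10)·(19−(19/7)) + (7/2)·(19/7−15) + (121/28)·(15−19)) = ½·(-1140/7 − 43 − 121/7) = -781/7, so the C-coordinate is 11/14.
Check: 1/7 + 1/14 + 11/14 = 1.

(1/7, 1/14, 11/14)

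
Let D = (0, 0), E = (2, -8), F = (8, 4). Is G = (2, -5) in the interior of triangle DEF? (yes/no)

yes

Barycentric coordinates of G: (1/4, 2/3, 1/12).
The three coordinates are positive, positive, positive; a point is interior exactly when all three are positive.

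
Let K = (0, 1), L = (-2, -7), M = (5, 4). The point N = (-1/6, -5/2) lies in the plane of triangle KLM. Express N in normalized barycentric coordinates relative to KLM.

Signed area of the reference triangle: [KLM] = ½·(0·(-7−4) + (-2)·(4−1) + 5·(1−(-7))) = ½·(0 − 6 + 40) = 17.
[NLM] = ½·((-1/6)·(-7−4) + (-2)·(4−(-5/2)) + 5·(-5/2−(-7))) = ½·(11/6 − 13 + 45/2) = 17/3, so the K-coordinate is (17/3)/17 = 1/3.
[KNM] = ½·(0·(-5/2−4) + (-1/6)·(4−1) + 5·(1−(-5/2))) = ½·(0 − 1/2 + 35/2) = 17/2, so the L-coordinate is 1/2.
[KLN] = ½·(0·(-7−(-5/2)) + (-2)·(-5/2−1) + (-1/6)·(1−(-7))) = ½·(0 + 7 − 4/3) = 17/6, so the M-coordinate is 1/6.
Check: 1/3 + 1/2 + 1/6 = 1.

(1/3, 1/2, 1/6)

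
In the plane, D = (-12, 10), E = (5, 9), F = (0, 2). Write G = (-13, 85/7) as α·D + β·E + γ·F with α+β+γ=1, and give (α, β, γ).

(8/7, 1/7, -2/7)

Signed area of the reference triangle: [DEF] = ½·((-12)·(9−2) + 5·(2−10) + 0·(10−9)) = ½·(-84 − 40 + 0) = -62.
[GEF] = ½·((-13)·(9−2) + 5·(2−(85/7)) + 0·(85/7−9)) = ½·(-91 − 355/7 + 0) = -496/7, so the D-coordinate is (-496/7)/(-62) = 8/7.
[DGF] = ½·((-12)·(85/7−2) + (-13)·(2−10) + 0·(10−(85/7))) = ½·(-852/7 + 104 + 0) = -62/7, so the E-coordinate is 1/7.
[DEG] = ½·((-12)·(9−(85/7)) + 5·(85/7−10) + (-13)·(10−9)) = ½·(264/7 + 75/7 − 13) = 124/7, so the F-coordinate is -2/7.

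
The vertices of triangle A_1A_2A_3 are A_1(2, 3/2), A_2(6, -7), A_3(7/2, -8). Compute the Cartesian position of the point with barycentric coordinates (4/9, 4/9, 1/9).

P = (4/9)·A_1 + (4/9)·A_2 + (1/9)·A_3.
x-coordinate: (4/9)·2 + (4/9)·6 + (1/9)·(7/2) = 71/18.
y-coordinate: (4/9)·(3/2) + (4/9)·(-7) + (1/9)·(-8) = -10/3.

(71/18, -10/3)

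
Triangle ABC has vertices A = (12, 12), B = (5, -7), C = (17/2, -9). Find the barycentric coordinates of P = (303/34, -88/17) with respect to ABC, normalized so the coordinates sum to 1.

Signed area of the reference triangle: [ABC] = ½·(12·(-7−(-9)) + 5·(-9−12) + (17/2)·(12−(-7))) = ½·(24 − 105 + 323/2) = 161/4.
[PBC] = ½·((303/34)·(-7−(-9)) + 5·(-9−(-88/17)) + (17/2)·(-88/17−(-7))) = ½·(303/17 − 325/17 + 31/2) = 483/68, so the A-coordinate is (483/68)/(161/4) = 3/17.
[APC] = ½·(12·(-88/17−(-9)) + (303/34)·(-9−12) + (17/2)·(12−(-88/17))) = ½·(780/17 − 6363/34 + 146) = 161/68, so the B-coordinate is 1/17.
[ABP] = ½·(12·(-7−(-88/17)) + 5·(-88/17−12) + (303/34)·(12−(-7))) = ½·(-372/17 − 1460/17 + 5757/34) = 2093/68, so the C-coordinate is 13/17.

(3/17, 1/17, 13/17)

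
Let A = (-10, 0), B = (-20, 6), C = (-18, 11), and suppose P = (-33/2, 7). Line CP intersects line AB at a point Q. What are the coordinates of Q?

(-15, 3)

Barycentric coordinates of P with respect to ABC: (1/4, 1/4, 1/2).
On side AB the C-coordinate is zero; dropping P's C-weight 1/2 and renormalizing the remaining 1/4 : 1/4 gives weights 1/2, 1/2 on A, B.
Q = (1/2)·(-10, 0) + (1/2)·(-20, 6) = (-15, 3).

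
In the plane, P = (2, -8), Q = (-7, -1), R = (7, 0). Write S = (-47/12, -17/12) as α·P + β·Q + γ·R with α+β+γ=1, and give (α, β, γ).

(1/12, 3/4, 1/6)

Signed area of the reference triangle: [PQR] = ½·(2·(-1−0) + (-7)·(0−(-8)) + 7·(-8−(-1))) = ½·(-2 − 56 − 49) = -107/2.
[SQR] = ½·((-47/12)·(-1−0) + (-7)·(0−(-17/12)) + 7·(-17/12−(-1))) = ½·(47/12 − 119/12 − 35/12) = -107/24, so the P-coordinate is (-107/24)/(-107/2) = 1/12.
[PSR] = ½·(2·(-17/12−0) + (-47/12)·(0−(-8)) + 7·(-8−(-17/12))) = ½·(-17/6 − 94/3 − 553/12) = -321/8, so the Q-coordinate is 3/4.
[PQS] = ½·(2·(-1−(-17/12)) + (-7)·(-17/12−(-8)) + (-47/12)·(-8−(-1))) = ½·(5/6 − 553/12 + 329/12) = -107/12, so the R-coordinate is 1/6.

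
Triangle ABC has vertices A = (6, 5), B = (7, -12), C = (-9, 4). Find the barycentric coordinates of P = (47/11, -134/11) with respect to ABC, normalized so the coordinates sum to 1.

Signed area of the reference triangle: [ABC] = ½·(6·(-12−4) + 7·(4−5) + (-9)·(5−(-12))) = ½·(-96 − 7 − 153) = -128.
[PBC] = ½·((47/11)·(-12−4) + 7·(4−(-134/11)) + (-9)·(-134/11−(-12))) = ½·(-752/11 + 1246/11 + 18/11) = 256/11, so the A-coordinate is (256/11)/(-128) = -2/11.
[APC] = ½·(6·(-134/11−4) + (47/11)·(4−5) + (-9)·(5−(-134/11))) = ½·(-1068/11 − 47/11 − 1701/11) = -128, so the B-coordinate is 1.
[ABP] = ½·(6·(-12−(-134/11)) + 7·(-134/11−5) + (47/11)·(5−(-12))) = ½·(12/11 − 1323/11 + 799/11) = -256/11, so the C-coordinate is 2/11.

(-2/11, 1, 2/11)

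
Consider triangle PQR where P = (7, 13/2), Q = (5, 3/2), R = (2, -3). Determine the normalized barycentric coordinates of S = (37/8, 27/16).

(3/8, 1/4, 3/8)

Signed area of the reference triangle: [PQR] = ½·(7·(3/2−(-3)) + 5·(-3−(13/2)) + 2·(13/2−(3/2))) = ½·(63/2 − 95/2 + 10) = -3.
[SQR] = ½·((37/8)·(3/2−(-3)) + 5·(-3−(27/16)) + 2·(27/16−(3/2))) = ½·(333/16 − 375/16 + 3/8) = -9/8, so the P-coordinate is (-9/8)/(-3) = 3/8.
[PSR] = ½·(7·(27/16−(-3)) + (37/8)·(-3−(13/2)) + 2·(13/2−(27/16))) = ½·(525/16 − 703/16 + 77/8) = -3/4, so the Q-coordinate is 1/4.
[PQS] = ½·(7·(3/2−(27/16)) + 5·(27/16−(13/2)) + (37/8)·(13/2−(3/2))) = ½·(-21/16 − 385/16 + 185/8) = -9/8, so the R-coordinate is 3/8.
Check: 3/8 + 1/4 + 3/8 = 1.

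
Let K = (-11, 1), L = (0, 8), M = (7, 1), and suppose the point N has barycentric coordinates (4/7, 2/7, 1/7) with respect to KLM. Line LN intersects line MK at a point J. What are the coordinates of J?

Line LN meets MK where the L-coordinate vanishes; zeroing N's L-weight and renormalizing leaves M, K-weights 1/7 : 4/7 → (1/5, 4/5).
So J = (1/5)·M + (4/5)·K = (-37/5, 1).

(-37/5, 1)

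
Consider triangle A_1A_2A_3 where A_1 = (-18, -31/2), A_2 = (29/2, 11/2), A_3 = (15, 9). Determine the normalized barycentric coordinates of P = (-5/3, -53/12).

(1/2, 1/3, 1/6)

Signed area of the reference triangle: [A_1A_2A_3] = ½·((-18)·(11/2−9) + (29/2)·(9−(-31/2)) + 15·(-31/2−(11/2))) = ½·(63 + 1421/4 − 315) = 413/8.
[PA_2A_3] = ½·((-5/3)·(11/2−9) + (29/2)·(9−(-53/12)) + 15·(-53/12−(11/2))) = ½·(35/6 + 4669/24 − 595/4) = 413/16, so the A_1-coordinate is (413/16)/(413/8) = 1/2.
[A_1PA_3] = ½·((-18)·(-53/12−9) + (-5/3)·(9−(-31/2)) + 15·(-31/2−(-53/12))) = ½·(483/2 − 245/6 − 665/4) = 413/24, so the A_2-coordinate is 1/3.
[A_1A_2P] = ½·((-18)·(11/2−(-53/12)) + (29/2)·(-53/12−(-31/2)) + (-5/3)·(-31/2−(11/2))) = ½·(-357/2 + 3857/24 + 35) = 413/48, so the A_3-coordinate is 1/6.
Check: 1/2 + 1/3 + 1/6 = 1.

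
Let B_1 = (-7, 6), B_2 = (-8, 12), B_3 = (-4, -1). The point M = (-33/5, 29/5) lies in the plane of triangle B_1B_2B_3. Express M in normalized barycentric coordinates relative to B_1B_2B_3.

Signed area of the reference triangle: [B_1B_2B_3] = ½·((-7)·(12−(-1)) + (-8)·(-1−6) + (-4)·(6−12)) = ½·(-91 + 56 + 24) = -11/2.
[MB_2B_3] = ½·((-33/5)·(12−(-1)) + (-8)·(-1−(29/5)) + (-4)·(29/5−12)) = ½·(-429/5 + 272/5 + 124/5) = -33/10, so the B_1-coordinate is (-33/10)/(-11/2) = 3/5.
[B_1MB_3] = ½·((-7)·(29/5−(-1)) + (-33/5)·(-1−6) + (-4)·(6−(29/5))) = ½·(-238/5 + 231/5 − 4/5) = -11/10, so the B_2-coordinate is 1/5.
[B_1B_2M] = ½·((-7)·(12−(29/5)) + (-8)·(29/5−6) + (-33/5)·(6−12)) = ½·(-217/5 + 8/5 + 198/5) = -11/10, so the B_3-coordinate is 1/5.
Check: 3/5 + 1/5 + 1/5 = 1.

(3/5, 1/5, 1/5)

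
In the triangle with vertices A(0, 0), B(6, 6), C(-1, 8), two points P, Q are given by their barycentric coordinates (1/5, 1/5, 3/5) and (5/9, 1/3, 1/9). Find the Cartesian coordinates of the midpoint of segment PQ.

(56/45, 40/9)

Barycentric coordinates of the midpoint are the average: (17/45, 4/15, 16/45).
Converting: (17/45)·A + (4/15)·B + (16/45)·C = (56/45, 40/9).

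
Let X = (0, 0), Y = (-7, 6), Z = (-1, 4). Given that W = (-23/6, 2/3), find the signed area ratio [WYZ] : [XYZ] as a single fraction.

7/6

[XYZ] = ½·(0·(6−4) + (-7)·(4−0) + (-1)·(0−6)) = ½·(0 − 28 + 6) = -11.
[WYZ] = ½·((-23/6)·(6−4) + (-7)·(4−(2/3)) + (-1)·(2/3−6)) = ½·(-23/3 − 70/3 + 16/3) = -77/6, so the ratio is (-77/6)/(-11) = 7/6.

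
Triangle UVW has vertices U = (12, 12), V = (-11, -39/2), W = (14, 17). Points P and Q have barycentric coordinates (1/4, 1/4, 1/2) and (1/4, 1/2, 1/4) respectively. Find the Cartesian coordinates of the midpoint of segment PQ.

Barycentric coordinates of the midpoint are the average: (1/4, 3/8, 3/8).
Converting: (1/4)·U + (3/8)·V + (3/8)·W = (33/8, 33/16).

(33/8, 33/16)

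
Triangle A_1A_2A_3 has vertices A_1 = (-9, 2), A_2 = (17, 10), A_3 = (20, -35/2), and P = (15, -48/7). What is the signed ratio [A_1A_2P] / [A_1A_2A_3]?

[A_1A_2A_3] = ½·((-9)·(10−(-35/2)) + 17·(-35/2−2) + 20·(2−10)) = ½·(-495/2 − 663/2 − 160) = -739/2.
[A_1A_2P] = ½·((-9)·(10−(-48/7)) + 17·(-48/7−2) + 15·(2−10)) = ½·(-1062/7 − 1054/7 − 120) = -1478/7, so the ratio is (-1478/7)/(-739/2) = 4/7.

4/7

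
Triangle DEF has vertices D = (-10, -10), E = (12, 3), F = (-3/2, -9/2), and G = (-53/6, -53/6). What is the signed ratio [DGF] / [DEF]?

-1/3

[DEF] = ½·((-10)·(3−(-9/2)) + 12·(-9/2−(-10)) + (-3/2)·(-10−3)) = ½·(-75 + 66 + 39/2) = 21/4.
[DGF] = ½·((-10)·(-53/6−(-9/2)) + (-53/6)·(-9/2−(-10)) + (-3/2)·(-10−(-53/6))) = ½·(130/3 − 583/12 + 7/4) = -7/4, so the ratio is (-7/4)/(21/4) = -1/3.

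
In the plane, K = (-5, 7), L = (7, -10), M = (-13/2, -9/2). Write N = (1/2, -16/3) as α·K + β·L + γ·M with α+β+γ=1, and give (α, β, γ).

Signed area of the reference triangle: [KLM] = ½·((-5)·(-10−(-9/2)) + 7·(-9/2−7) + (-13/2)·(7−(-10))) = ½·(55/2 − 161/2 − 221/2) = -327/4.
[NLM] = ½·((1/2)·(-10−(-9/2)) + 7·(-9/2−(-16/3)) + (-13/2)·(-16/3−(-10))) = ½·(-11/4 + 35/6 − 91/3) = -109/8, so the K-coordinate is (-109/8)/(-327/4) = 1/6.
[KNM] = ½·((-5)·(-16/3−(-9/2)) + (1/2)·(-9/2−7) + (-13/2)·(7−(-16/3))) = ½·(25/6 − 23/4 − 481/6) = -327/8, so the L-coordinate is 1/2.
[KLN] = ½·((-5)·(-10−(-16/3)) + 7·(-16/3−7) + (1/2)·(7−(-10))) = ½·(70/3 − 259/3 + 17/2) = -109/4, so the M-coordinate is 1/3.
Check: 1/6 + 1/2 + 1/3 = 1.

(1/6, 1/2, 1/3)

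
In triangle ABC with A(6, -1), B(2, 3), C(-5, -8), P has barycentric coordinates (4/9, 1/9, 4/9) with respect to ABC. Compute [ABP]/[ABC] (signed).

4/9

The signed ratio [ABP]/[ABC] equals the barycentric coordinate of P at vertex C, which is 4/9.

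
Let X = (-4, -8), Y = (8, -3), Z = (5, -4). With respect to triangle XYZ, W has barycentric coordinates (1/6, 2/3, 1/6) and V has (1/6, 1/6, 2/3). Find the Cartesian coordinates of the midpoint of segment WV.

Barycentric coordinates of the midpoint are the average: (1/6, 5/12, 5/12).
Converting: (1/6)·X + (5/12)·Y + (5/12)·Z = (19/4, -17/4).

(19/4, -17/4)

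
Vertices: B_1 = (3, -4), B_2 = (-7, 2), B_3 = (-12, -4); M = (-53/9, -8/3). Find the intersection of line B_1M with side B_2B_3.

(-31/3, -2)

Barycentric coordinates of M with respect to B_1B_2B_3: (1/3, 2/9, 4/9).
On side B_2B_3 the B_1-coordinate is zero; dropping M's B_1-weight 1/3 and renormalizing the remaining 2/9 : 4/9 gives weights 1/3, 2/3 on B_2, B_3.
N = (1/3)·(-7, 2) + (2/3)·(-12, -4) = (-31/3, -2).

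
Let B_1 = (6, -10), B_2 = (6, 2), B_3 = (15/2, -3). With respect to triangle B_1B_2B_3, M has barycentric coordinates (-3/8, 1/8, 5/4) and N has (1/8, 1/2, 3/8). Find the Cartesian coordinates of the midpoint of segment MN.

Barycentric coordinates of the midpoint are the average: (-1/8, 5/16, 13/16).
Converting: (-1/8)·B_1 + (5/16)·B_2 + (13/16)·B_3 = (231/32, -9/16).

(231/32, -9/16)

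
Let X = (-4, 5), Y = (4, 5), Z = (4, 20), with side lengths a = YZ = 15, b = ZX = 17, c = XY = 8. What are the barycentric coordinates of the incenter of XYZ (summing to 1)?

(3/8, 17/40, 1/5)

The incenter has barycentric coordinates proportional to the opposite side lengths: (15 : 17 : 8).
Normalizing by 15+17+8 = 40 gives (3/8, 17/40, 1/5).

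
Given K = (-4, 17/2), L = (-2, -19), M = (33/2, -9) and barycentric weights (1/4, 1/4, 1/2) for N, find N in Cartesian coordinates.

(27/4, -57/8)

N = (1/4)·K + (1/4)·L + (1/2)·M.
x-coordinate: (1/4)·(-4) + (1/4)·(-2) + (1/2)·(33/2) = 27/4.
y-coordinate: (1/4)·(17/2) + (1/4)·(-19) + (1/2)·(-9) = -57/8.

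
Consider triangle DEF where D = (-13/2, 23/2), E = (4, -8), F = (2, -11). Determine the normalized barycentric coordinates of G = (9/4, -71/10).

(1/10, 11/20, 7/20)

Signed area of the reference triangle: [DEF] = ½·((-13/2)·(-8−(-11)) + 4·(-11−(23/2)) + 2·(23/2−(-8))) = ½·(-39/2 − 90 + 39) = -141/4.
[GEF] = ½·((9/4)·(-8−(-11)) + 4·(-11−(-71/10)) + 2·(-71/10−(-8))) = ½·(27/4 − 78/5 + 9/5) = -141/40, so the D-coordinate is (-141/40)/(-141/4) = 1/10.
[DGF] = ½·((-13/2)·(-71/10−(-11)) + (9/4)·(-11−(23/2)) + 2·(23/2−(-71/10))) = ½·(-507/20 − 405/8 + 186/5) = -1551/80, so the E-coordinate is 11/20.
[DEG] = ½·((-13/2)·(-8−(-71/10)) + 4·(-71/10−(23/2)) + (9/4)·(23/2−(-8))) = ½·(117/20 − 372/5 + 351/8) = -987/80, so the F-coordinate is 7/20.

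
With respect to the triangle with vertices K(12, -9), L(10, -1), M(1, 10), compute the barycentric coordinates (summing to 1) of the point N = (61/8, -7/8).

(1/2, 1/8, 3/8)

Signed area of the reference triangle: [KLM] = ½·(12·(-1−10) + 10·(10−(-9)) + 1·(-9−(-1))) = ½·(-132 + 190 − 8) = 25.
[NLM] = ½·((61/8)·(-1−10) + 10·(10−(-7/8)) + 1·(-7/8−(-1))) = ½·(-671/8 + 435/4 + 1/8) = 25/2, so the K-coordinate is (25/2)/25 = 1/2.
[KNM] = ½·(12·(-7/8−10) + (61/8)·(10−(-9)) + 1·(-9−(-7/8))) = ½·(-261/2 + 1159/8 − 65/8) = 25/8, so the L-coordinate is 1/8.
[KLN] = ½·(12·(-1−(-7/8)) + 10·(-7/8−(-9)) + (61/8)·(-9−(-1))) = ½·(-3/2 + 325/4 − 61) = 75/8, so the M-coordinate is 3/8.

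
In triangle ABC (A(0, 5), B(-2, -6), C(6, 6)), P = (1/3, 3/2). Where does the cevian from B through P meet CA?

Barycentric coordinates of P with respect to ABC: (1/2, 1/3, 1/6).
On side CA the B-coordinate is zero; dropping P's B-weight 1/3 and renormalizing the remaining 1/6 : 1/2 gives weights 1/4, 3/4 on C, A.
Q = (1/4)·(6, 6) + (3/4)·(0, 5) = (3/2, 21/4).

(3/2, 21/4)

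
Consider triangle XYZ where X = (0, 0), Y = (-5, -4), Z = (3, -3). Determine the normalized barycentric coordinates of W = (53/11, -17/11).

(4/11, -4/11, 1)

Signed area of the reference triangle: [XYZ] = ½·(0·(-4−(-3)) + (-5)·(-3−0) + 3·(0−(-4))) = ½·(0 + 15 + 12) = 27/2.
[WYZ] = ½·((53/11)·(-4−(-3)) + (-5)·(-3−(-17/11)) + 3·(-17/11−(-4))) = ½·(-53/11 + 80/11 + 81/11) = 54/11, so the X-coordinate is (54/11)/(27/2) = 4/11.
[XWZ] = ½·(0·(-17/11−(-3)) + (53/11)·(-3−0) + 3·(0−(-17/11))) = ½·(0 − 159/11 + 51/11) = -54/11, so the Y-coordinate is -4/11.
[XYW] = ½·(0·(-4−(-17/11)) + (-5)·(-17/11−0) + (53/11)·(0−(-4))) = ½·(0 + 85/11 + 212/11) = 27/2, so the Z-coordinate is 1.
Check: 4/11 − 4/11 + 1 = 1.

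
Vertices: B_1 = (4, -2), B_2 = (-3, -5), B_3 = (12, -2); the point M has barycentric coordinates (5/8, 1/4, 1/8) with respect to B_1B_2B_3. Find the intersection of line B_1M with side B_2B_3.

(2, -4)

Line B_1M meets B_2B_3 where the B_1-coordinate vanishes; zeroing M's B_1-weight and renormalizing leaves B_2, B_3-weights 1/4 : 1/8 → (2/3, 1/3).
So N = (2/3)·B_2 + (1/3)·B_3 = (2, -4).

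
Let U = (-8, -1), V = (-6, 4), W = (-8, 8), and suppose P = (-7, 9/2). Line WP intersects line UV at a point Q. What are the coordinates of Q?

Barycentric coordinates of P with respect to UVW: (1/6, 1/2, 1/3).
On side UV the W-coordinate is zero; dropping P's W-weight 1/3 and renormalizing the remaining 1/6 : 1/2 gives weights 1/4, 3/4 on U, V.
Q = (1/4)·(-8, -1) + (3/4)·(-6, 4) = (-13/2, 11/4).

(-13/2, 11/4)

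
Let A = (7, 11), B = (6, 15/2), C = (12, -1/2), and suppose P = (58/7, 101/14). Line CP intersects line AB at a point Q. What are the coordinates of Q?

Barycentric coordinates of P with respect to ABC: (4/7, 1/7, 2/7).
On side AB the C-coordinate is zero; dropping P's C-weight 2/7 and renormalizing the remaining 4/7 : 1/7 gives weights 4/5, 1/5 on A, B.
Q = (4/5)·(7, 11) + (1/5)·(6, 15/2) = (34/5, 103/10).

(34/5, 103/10)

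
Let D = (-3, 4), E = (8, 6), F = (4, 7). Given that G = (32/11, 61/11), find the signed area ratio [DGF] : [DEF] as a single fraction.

[DEF] = ½·((-3)·(6−7) + 8·(7−4) + 4·(4−6)) = ½·(3 + 24 − 8) = 19/2.
[DGF] = ½·((-3)·(61/11−7) + (32/11)·(7−4) + 4·(4−(61/11))) = ½·(48/11 + 96/11 − 68/11) = 38/11, so the ratio is (38/11)/(19/2) = 4/11.

4/11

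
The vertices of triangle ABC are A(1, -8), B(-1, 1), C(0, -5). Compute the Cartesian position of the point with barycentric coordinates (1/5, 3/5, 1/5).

P = (1/5)·A + (3/5)·B + (1/5)·C.
x-coordinate: (1/5)·1 + (3/5)·(-1) + (1/5)·0 = -2/5.
y-coordinate: (1/5)·(-8) + (3/5)·1 + (1/5)·(-5) = -2.

(-2/5, -2)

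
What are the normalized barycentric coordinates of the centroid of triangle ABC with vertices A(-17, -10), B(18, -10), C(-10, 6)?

The centroid is the average of the vertices, so each weight is 1/3.

(1/3, 1/3, 1/3)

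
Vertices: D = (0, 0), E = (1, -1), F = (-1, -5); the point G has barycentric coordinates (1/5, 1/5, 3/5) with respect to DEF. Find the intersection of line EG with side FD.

(-3/4, -15/4)

Line EG meets FD where the E-coordinate vanishes; zeroing G's E-weight and renormalizing leaves F, D-weights 3/5 : 1/5 → (3/4, 1/4).
So H = (3/4)·F + (1/4)·D = (-3/4, -15/4).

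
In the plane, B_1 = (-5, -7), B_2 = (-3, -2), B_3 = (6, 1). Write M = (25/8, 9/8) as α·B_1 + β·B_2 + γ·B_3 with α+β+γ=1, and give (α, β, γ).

(-1/4, 5/8, 5/8)

Signed area of the reference triangle: [B_1B_2B_3] = ½·((-5)·(-2−1) + (-3)·(1−(-7)) + 6·(-7−(-2))) = ½·(15 − 24 − 30) = -39/2.
[MB_2B_3] = ½·((25/8)·(-2−1) + (-3)·(1−(9/8)) + 6·(9/8−(-2))) = ½·(-75/8 + 3/8 + 75/4) = 39/8, so the B_1-coordinate is (39/8)/(-39/2) = -1/4.
[B_1MB_3] = ½·((-5)·(9/8−1) + (25/8)·(1−(-7)) + 6·(-7−(9/8))) = ½·(-5/8 + 25 − 195/4) = -195/16, so the B_2-coordinate is 5/8.
[B_1B_2M] = ½·((-5)·(-2−(9/8)) + (-3)·(9/8−(-7)) + (25/8)·(-7−(-2))) = ½·(125/8 − 195/8 − 125/8) = -195/16, so the B_3-coordinate is 5/8.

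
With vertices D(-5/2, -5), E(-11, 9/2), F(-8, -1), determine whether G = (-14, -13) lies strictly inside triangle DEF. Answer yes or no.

no

Barycentric coordinates of G: (-276/73, -360/73, 709/73).
The three coordinates are negative, negative, positive; a point is interior exactly when all three are positive.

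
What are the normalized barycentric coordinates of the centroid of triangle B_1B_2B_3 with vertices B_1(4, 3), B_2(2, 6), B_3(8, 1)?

The centroid is the average of the vertices, so each weight is 1/3.

(1/3, 1/3, 1/3)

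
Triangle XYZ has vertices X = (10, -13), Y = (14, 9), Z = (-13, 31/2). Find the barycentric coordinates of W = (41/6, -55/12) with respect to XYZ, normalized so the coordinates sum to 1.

(2/3, 1/6, 1/6)

Signed area of the reference triangle: [XYZ] = ½·(10·(9−(31/2)) + 14·(31/2−(-13)) + (-13)·(-13−9)) = ½·(-65 + 399 + 286) = 310.
[WYZ] = ½·((41/6)·(9−(31/2)) + 14·(31/2−(-55/12)) + (-13)·(-55/12−9)) = ½·(-533/12 + 1687/6 + 2119/12) = 620/3, so the X-coordinate is (620/3)/310 = 2/3.
[XWZ] = ½·(10·(-55/12−(31/2)) + (41/6)·(31/2−(-13)) + (-13)·(-13−(-55/12))) = ½·(-1205/6 + 779/4 + 1313/12) = 155/3, so the Y-coordinate is 1/6.
[XYW] = ½·(10·(9−(-55/12)) + 14·(-55/12−(-13)) + (41/6)·(-13−9)) = ½·(815/6 + 707/6 − 451/3) = 155/3, so the Z-coordinate is 1/6.
Check: 2/3 + 1/6 + 1/6 = 1.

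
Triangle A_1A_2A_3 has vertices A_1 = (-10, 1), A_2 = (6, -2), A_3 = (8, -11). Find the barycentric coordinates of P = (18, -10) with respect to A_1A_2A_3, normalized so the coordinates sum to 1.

(-2/3, 1, 2/3)

Signed area of the reference triangle: [A_1A_2A_3] = ½·((-10)·(-2−(-11)) + 6·(-11−1) + 8·(1−(-2))) = ½·(-90 − 72 + 24) = -69.
[PA_2A_3] = ½·(18·(-2−(-11)) + 6·(-11−(-10)) + 8·(-10−(-2))) = ½·(162 − 6 − 64) = 46, so the A_1-coordinate is 46/(-69) = -2/3.
[A_1PA_3] = ½·((-10)·(-10−(-11)) + 18·(-11−1) + 8·(1−(-10))) = ½·(-10 − 216 + 88) = -69, so the A_2-coordinate is 1.
[A_1A_2P] = ½·((-10)·(-2−(-10)) + 6·(-10−1) + 18·(1−(-2))) = ½·(-80 − 66 + 54) = -46, so the A_3-coordinate is 2/3.
Check: -2/3 + 1 + 2/3 = 1.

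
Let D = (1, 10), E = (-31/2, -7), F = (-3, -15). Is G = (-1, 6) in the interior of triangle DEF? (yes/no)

Barycentric coordinates of G: (557/689, 68/689, 64/689).
The three coordinates are positive, positive, positive; a point is interior exactly when all three are positive.

yes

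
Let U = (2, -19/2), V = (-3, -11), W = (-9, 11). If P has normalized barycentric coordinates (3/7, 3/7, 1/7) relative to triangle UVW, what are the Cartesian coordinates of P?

(-12/7, -101/14)

P = (3/7)·U + (3/7)·V + (1/7)·W.
x-coordinate: (3/7)·2 + (3/7)·(-3) + (1/7)·(-9) = -12/7.
y-coordinate: (3/7)·(-19/2) + (3/7)·(-11) + (1/7)·11 = -101/14.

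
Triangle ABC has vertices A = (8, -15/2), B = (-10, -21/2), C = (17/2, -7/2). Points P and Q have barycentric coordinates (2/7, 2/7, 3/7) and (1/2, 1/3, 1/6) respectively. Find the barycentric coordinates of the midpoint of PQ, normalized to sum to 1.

(11/28, 13/42, 25/84)

Since both coordinate triples sum to 1, the midpoint's barycentrics are the componentwise average.
(2/7+1/2)/2 = 11/28; similarly 13/42 and 25/84.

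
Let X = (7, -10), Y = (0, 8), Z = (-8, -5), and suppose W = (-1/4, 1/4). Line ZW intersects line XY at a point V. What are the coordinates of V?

Barycentric coordinates of W with respect to XYZ: (1/4, 1/2, 1/4).
On side XY the Z-coordinate is zero; dropping W's Z-weight 1/4 and renormalizing the remaining 1/4 : 1/2 gives weights 1/3, 2/3 on X, Y.
V = (1/3)·(7, -10) + (2/3)·(0, 8) = (7/3, 2).

(7/3, 2)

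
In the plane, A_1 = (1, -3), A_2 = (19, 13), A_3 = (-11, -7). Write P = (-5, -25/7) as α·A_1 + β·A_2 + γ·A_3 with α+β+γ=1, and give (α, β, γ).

Signed area of the reference triangle: [A_1A_2A_3] = ½·(1·(13−(-7)) + 19·(-7−(-3)) + (-11)·(-3−13)) = ½·(20 − 76 + 176) = 60.
[PA_2A_3] = ½·((-5)·(13−(-7)) + 19·(-7−(-25/7)) + (-11)·(-25/7−13)) = ½·(-100 − 456/7 + 1276/7) = 60/7, so the A_1-coordinate is (60/7)/60 = 1/7.
[A_1PA_3] = ½·(1·(-25/7−(-7)) + (-5)·(-7−(-3)) + (-11)·(-3−(-25/7))) = ½·(24/7 + 20 − 44/7) = 60/7, so the A_2-coordinate is 1/7.
[A_1A_2P] = ½·(1·(13−(-25/7)) + 19·(-25/7−(-3)) + (-5)·(-3−13)) = ½·(116/7 − 76/7 + 80) = 300/7, so the A_3-coordinate is 5/7.
Check: 1/7 + 1/7 + 5/7 = 1.

(1/7, 1/7, 5/7)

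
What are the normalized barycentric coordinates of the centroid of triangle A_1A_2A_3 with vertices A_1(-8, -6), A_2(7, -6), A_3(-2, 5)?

(1/3, 1/3, 1/3)

The centroid is the average of the vertices, so each weight is 1/3.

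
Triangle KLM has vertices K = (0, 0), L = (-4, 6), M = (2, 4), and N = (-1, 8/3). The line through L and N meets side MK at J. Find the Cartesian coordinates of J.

(1/2, 1)

Barycentric coordinates of N with respect to KLM: (1/2, 1/3, 1/6).
On side MK the L-coordinate is zero; dropping N's L-weight 1/3 and renormalizing the remaining 1/6 : 1/2 gives weights 1/4, 3/4 on M, K.
J = (1/4)·(2, 4) + (3/4)·(0, 0) = (1/2, 1).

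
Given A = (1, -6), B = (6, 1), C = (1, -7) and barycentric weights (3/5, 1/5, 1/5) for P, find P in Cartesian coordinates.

P = (3/5)·A + (1/5)·B + (1/5)·C.
x-coordinate: (3/5)·1 + (1/5)·6 + (1/5)·1 = 2.
y-coordinate: (3/5)·(-6) + (1/5)·1 + (1/5)·(-7) = -24/5.

(2, -24/5)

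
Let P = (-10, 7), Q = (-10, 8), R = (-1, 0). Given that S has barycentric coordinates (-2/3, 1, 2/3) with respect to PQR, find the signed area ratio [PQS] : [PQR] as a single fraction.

2/3

The signed ratio [PQS]/[PQR] equals the barycentric coordinate of S at vertex R, which is 2/3.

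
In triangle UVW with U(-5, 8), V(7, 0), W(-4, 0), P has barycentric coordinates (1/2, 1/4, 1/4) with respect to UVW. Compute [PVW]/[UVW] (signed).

The signed ratio [PVW]/[UVW] equals the barycentric coordinate of P at vertex U, which is 1/2.

1/2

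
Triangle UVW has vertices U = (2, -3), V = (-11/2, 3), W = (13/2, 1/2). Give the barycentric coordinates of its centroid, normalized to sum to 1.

The centroid is the average of the vertices, so each weight is 1/3.

(1/3, 1/3, 1/3)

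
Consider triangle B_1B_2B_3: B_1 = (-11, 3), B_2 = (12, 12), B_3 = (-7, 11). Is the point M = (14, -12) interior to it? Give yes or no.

Barycentric coordinates of M: (229/74, 65/37, -285/74).
The three coordinates are positive, positive, negative; a point is interior exactly when all three are positive.

no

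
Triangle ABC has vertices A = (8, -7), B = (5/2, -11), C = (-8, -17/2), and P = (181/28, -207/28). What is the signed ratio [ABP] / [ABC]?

1/14

[ABC] = ½·(8·(-11−(-17/2)) + (5/2)·(-17/2−(-7)) + (-8)·(-7−(-11))) = ½·(-20 − 15/4 − 32) = -223/8.
[ABP] = ½·(8·(-11−(-207/28)) + (5/2)·(-207/28−(-7)) + (181/28)·(-7−(-11))) = ½·(-202/7 − 55/56 + 181/7) = -223/112, so the ratio is (-223/112)/(-223/8) = 1/14.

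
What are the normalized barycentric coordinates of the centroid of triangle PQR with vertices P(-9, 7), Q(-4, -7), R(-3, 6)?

The centroid is the average of the vertices, so each weight is 1/3.

(1/3, 1/3, 1/3)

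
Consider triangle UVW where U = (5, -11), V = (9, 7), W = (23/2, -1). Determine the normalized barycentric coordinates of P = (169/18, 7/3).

Signed area of the reference triangle: [UVW] = ½·(5·(7−(-1)) + 9·(-1−(-11)) + (23/2)·(-11−7)) = ½·(40 + 90 − 207) = -77/2.
[PVW] = ½·((169/18)·(7−(-1)) + 9·(-1−(7/3)) + (23/2)·(7/3−7)) = ½·(676/9 − 30 − 161/3) = -77/18, so the U-coordinate is (-77/18)/(-77/2) = 1/9.
[UPW] = ½·(5·(7/3−(-1)) + (169/18)·(-1−(-11)) + (23/2)·(-11−(7/3))) = ½·(50/3 + 845/9 − 460/3) = -385/18, so the V-coordinate is 5/9.
[UVP] = ½·(5·(7−(7/3)) + 9·(7/3−(-11)) + (169/18)·(-11−7)) = ½·(70/3 + 120 − 169) = -77/6, so the W-coordinate is 1/3.
Check: 1/9 + 5/9 + 1/3 = 1.

(1/9, 5/9, 1/3)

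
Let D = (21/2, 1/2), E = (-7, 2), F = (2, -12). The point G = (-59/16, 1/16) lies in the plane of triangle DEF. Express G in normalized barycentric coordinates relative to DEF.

(1/8, 3/4, 1/8)

Signed area of the reference triangle: [DEF] = ½·((21/2)·(2−(-12)) + (-7)·(-12−(1/2)) + 2·(1/2−2)) = ½·(147 + 175/2 − 3) = 463/4.
[GEF] = ½·((-59/16)·(2−(-12)) + (-7)·(-12−(1/16)) + 2·(1/16−2)) = ½·(-413/8 + 1351/16 − 31/8) = 463/32, so the D-coordinate is (463/32)/(463/4) = 1/8.
[DGF] = ½·((21/2)·(1/16−(-12)) + (-59/16)·(-12−(1/2)) + 2·(1/2−(1/16))) = ½·(4053/32 + 1475/32 + 7/8) = 1389/16, so the E-coordinate is 3/4.
[DEG] = ½·((21/2)·(2−(1/16)) + (-7)·(1/16−(1/2)) + (-59/16)·(1/2−2)) = ½·(651/32 + 49/16 + 177/32) = 463/32, so the F-coordinate is 1/8.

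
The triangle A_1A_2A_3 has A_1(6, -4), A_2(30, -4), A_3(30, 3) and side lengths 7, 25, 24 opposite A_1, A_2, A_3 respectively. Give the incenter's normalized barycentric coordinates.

(1/8, 25/56, 3/7)

The incenter has barycentric coordinates proportional to the opposite side lengths: (7 : 25 : 24).
Normalizing by 7+25+24 = 56 gives (1/8, 25/56, 3/7).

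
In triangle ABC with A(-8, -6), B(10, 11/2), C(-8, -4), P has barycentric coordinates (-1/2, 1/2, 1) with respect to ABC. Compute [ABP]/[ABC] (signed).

The signed ratio [ABP]/[ABC] equals the barycentric coordinate of P at vertex C, which is 1.

1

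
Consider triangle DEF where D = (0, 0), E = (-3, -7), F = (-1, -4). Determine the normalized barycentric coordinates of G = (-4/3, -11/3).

(1/3, 1/3, 1/3)

Signed area of the reference triangle: [DEF] = ½·(0·(-7−(-4)) + (-3)·(-4−0) + (-1)·(0−(-7))) = ½·(0 + 12 − 7) = 5/2.
[GEF] = ½·((-4/3)·(-7−(-4)) + (-3)·(-4−(-11/3)) + (-1)·(-11/3−(-7))) = ½·(4 + 1 − 10/3) = 5/6, so the D-coordinate is (5/6)/(5/2) = 1/3.
[DGF] = ½·(0·(-11/3−(-4)) + (-4/3)·(-4−0) + (-1)·(0−(-11/3))) = ½·(0 + 16/3 − 11/3) = 5/6, so the E-coordinate is 1/3.
[DEG] = ½·(0·(-7−(-11/3)) + (-3)·(-11/3−0) + (-4/3)·(0−(-7))) = ½·(0 + 11 − 28/3) = 5/6, so the F-coordinate is 1/3.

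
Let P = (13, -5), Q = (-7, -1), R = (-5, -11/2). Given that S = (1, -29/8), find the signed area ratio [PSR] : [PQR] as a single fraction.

[PQR] = ½·(13·(-1−(-11/2)) + (-7)·(-11/2−(-5)) + (-5)·(-5−(-1))) = ½·(117/2 + 7/2 + 20) = 41.
[PSR] = ½·(13·(-29/8−(-11/2)) + 1·(-11/2−(-5)) + (-5)·(-5−(-29/8))) = ½·(195/8 − 1/2 + 55/8) = 123/8, so the ratio is (123/8)/41 = 3/8.

3/8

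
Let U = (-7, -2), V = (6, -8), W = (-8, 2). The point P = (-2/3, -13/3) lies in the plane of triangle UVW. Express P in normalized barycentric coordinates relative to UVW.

Signed area of the reference triangle: [UVW] = ½·((-7)·(-8−2) + 6·(2−(-2)) + (-8)·(-2−(-8))) = ½·(70 + 24 − 48) = 23.
[PVW] = ½·((-2/3)·(-8−2) + 6·(2−(-13/3)) + (-8)·(-13/3−(-8))) = ½·(20/3 + 38 − 88/3) = 23/3, so the U-coordinate is (23/3)/23 = 1/3.
[UPW] = ½·((-7)·(-13/3−2) + (-2/3)·(2−(-2)) + (-8)·(-2−(-13/3))) = ½·(133/3 − 8/3 − 56/3) = 23/2, so the V-coordinate is 1/2.
[UVP] = ½·((-7)·(-8−(-13/3)) + 6·(-13/3−(-2)) + (-2/3)·(-2−(-8))) = ½·(77/3 − 14 − 4) = 23/6, so the W-coordinate is 1/6.
Check: 1/3 + 1/2 + 1/6 = 1.

(1/3, 1/2, 1/6)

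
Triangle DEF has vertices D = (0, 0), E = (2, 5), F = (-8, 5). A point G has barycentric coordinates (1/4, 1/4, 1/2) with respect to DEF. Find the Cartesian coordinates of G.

(-7/2, 15/4)

G = (1/4)·D + (1/4)·E + (1/2)·F.
x-coordinate: (1/4)·0 + (1/4)·2 + (1/2)·(-8) = -7/2.
y-coordinate: (1/4)·0 + (1/4)·5 + (1/2)·5 = 15/4.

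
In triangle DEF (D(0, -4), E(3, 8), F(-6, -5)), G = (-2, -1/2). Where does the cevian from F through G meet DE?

Barycentric coordinates of G with respect to DEF: (1/6, 1/3, 1/2).
On side DE the F-coordinate is zero; dropping G's F-weight 1/2 and renormalizing the remaining 1/6 : 1/3 gives weights 1/3, 2/3 on D, E.
H = (1/3)·(0, -4) + (2/3)·(3, 8) = (2, 4).

(2, 4)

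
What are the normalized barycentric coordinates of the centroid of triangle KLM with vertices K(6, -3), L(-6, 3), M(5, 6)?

(1/3, 1/3, 1/3)

The centroid is the average of the vertices, so each weight is 1/3.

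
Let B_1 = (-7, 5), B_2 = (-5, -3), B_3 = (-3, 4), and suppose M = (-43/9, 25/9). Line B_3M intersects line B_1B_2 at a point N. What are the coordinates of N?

(-31/5, 9/5)

Barycentric coordinates of M with respect to B_1B_2B_3: (1/3, 2/9, 4/9).
On side B_1B_2 the B_3-coordinate is zero; dropping M's B_3-weight 4/9 and renormalizing the remaining 1/3 : 2/9 gives weights 3/5, 2/5 on B_1, B_2.
N = (3/5)·(-7, 5) + (2/5)·(-5, -3) = (-31/5, 9/5).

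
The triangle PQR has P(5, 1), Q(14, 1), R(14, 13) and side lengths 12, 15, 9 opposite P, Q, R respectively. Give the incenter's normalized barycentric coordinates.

(1/3, 5/12, 1/4)

The incenter has barycentric coordinates proportional to the opposite side lengths: (12 : 15 : 9).
Normalizing by 12+15+9 = 36 gives (1/3, 5/12, 1/4).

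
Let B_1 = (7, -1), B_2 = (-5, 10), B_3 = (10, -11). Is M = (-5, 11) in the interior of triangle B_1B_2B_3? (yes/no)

Barycentric coordinates of M: (5/29, 28/29, -4/29).
The three coordinates are positive, positive, negative; a point is interior exactly when all three are positive.

no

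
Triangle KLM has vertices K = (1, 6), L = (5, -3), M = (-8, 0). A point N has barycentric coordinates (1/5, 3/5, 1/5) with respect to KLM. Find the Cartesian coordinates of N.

(8/5, -3/5)

N = (1/5)·K + (3/5)·L + (1/5)·M.
x-coordinate: (1/5)·1 + (3/5)·5 + (1/5)·(-8) = 8/5.
y-coordinate: (1/5)·6 + (3/5)·(-3) + (1/5)·0 = -3/5.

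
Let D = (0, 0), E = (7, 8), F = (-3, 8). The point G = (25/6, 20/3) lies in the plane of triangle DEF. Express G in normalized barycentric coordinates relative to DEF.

(1/6, 2/3, 1/6)

Signed area of the reference triangle: [DEF] = ½·(0·(8−8) + 7·(8−0) + (-3)·(0−8)) = ½·(0 + 56 + 24) = 40.
[GEF] = ½·((25/6)·(8−8) + 7·(8−(20/3)) + (-3)·(20/3−8)) = ½·(0 + 28/3 + 4) = 20/3, so the D-coordinate is (20/3)/40 = 1/6.
[DGF] = ½·(0·(20/3−8) + (25/6)·(8−0) + (-3)·(0−(20/3))) = ½·(0 + 100/3 + 20) = 80/3, so the E-coordinate is 2/3.
[DEG] = ½·(0·(8−(20/3)) + 7·(20/3−0) + (25/6)·(0−8)) = ½·(0 + 140/3 − 100/3) = 20/3, so the F-coordinate is 1/6.
Check: 1/6 + 2/3 + 1/6 = 1.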